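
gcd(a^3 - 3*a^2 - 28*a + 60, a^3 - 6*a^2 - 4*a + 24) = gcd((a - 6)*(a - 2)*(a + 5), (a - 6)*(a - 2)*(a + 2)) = a^2 - 8*a + 12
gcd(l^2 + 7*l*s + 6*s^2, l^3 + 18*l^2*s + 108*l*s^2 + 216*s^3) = l + 6*s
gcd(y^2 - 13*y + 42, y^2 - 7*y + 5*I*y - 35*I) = y - 7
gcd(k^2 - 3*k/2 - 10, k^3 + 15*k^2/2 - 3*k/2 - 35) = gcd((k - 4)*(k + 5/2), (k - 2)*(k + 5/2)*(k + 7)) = k + 5/2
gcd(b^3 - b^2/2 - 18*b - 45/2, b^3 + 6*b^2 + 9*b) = b + 3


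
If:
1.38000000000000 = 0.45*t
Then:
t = 3.07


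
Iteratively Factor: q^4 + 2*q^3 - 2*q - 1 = (q + 1)*(q^3 + q^2 - q - 1) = (q + 1)^2*(q^2 - 1) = (q + 1)^3*(q - 1)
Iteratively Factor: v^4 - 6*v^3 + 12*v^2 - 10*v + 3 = (v - 3)*(v^3 - 3*v^2 + 3*v - 1) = (v - 3)*(v - 1)*(v^2 - 2*v + 1) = (v - 3)*(v - 1)^2*(v - 1)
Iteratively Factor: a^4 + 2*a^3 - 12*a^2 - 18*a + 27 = (a - 1)*(a^3 + 3*a^2 - 9*a - 27) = (a - 3)*(a - 1)*(a^2 + 6*a + 9) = (a - 3)*(a - 1)*(a + 3)*(a + 3)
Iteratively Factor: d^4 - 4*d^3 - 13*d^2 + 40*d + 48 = (d - 4)*(d^3 - 13*d - 12) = (d - 4)^2*(d^2 + 4*d + 3) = (d - 4)^2*(d + 1)*(d + 3)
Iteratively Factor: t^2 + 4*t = (t)*(t + 4)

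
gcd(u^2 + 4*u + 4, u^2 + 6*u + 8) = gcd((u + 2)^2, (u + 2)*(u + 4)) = u + 2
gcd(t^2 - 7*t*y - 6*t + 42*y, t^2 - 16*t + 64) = 1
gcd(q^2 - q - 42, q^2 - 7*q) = q - 7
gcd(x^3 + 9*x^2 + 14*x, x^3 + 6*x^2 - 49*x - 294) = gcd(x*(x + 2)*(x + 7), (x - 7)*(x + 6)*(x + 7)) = x + 7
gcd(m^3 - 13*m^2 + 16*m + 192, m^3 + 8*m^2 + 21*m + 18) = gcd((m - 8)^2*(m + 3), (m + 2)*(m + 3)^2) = m + 3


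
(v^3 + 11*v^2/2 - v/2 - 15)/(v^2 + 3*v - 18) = (2*v^3 + 11*v^2 - v - 30)/(2*(v^2 + 3*v - 18))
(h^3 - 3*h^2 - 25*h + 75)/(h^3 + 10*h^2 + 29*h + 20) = (h^2 - 8*h + 15)/(h^2 + 5*h + 4)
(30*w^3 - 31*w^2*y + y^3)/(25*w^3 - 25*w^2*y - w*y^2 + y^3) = (6*w + y)/(5*w + y)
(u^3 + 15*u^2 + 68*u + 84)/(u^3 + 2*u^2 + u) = (u^3 + 15*u^2 + 68*u + 84)/(u*(u^2 + 2*u + 1))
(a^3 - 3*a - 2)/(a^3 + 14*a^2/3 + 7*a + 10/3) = 3*(a^2 - a - 2)/(3*a^2 + 11*a + 10)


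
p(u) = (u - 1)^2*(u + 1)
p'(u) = (u - 1)^2 + (u + 1)*(2*u - 2)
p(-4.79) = -127.06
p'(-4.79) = 77.41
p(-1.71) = -5.21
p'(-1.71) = 11.19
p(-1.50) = -3.12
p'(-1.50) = 8.75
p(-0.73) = 0.81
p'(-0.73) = 2.06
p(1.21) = 0.10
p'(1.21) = 0.97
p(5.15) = 105.92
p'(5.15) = 68.27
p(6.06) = 180.76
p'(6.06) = 97.05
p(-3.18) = -38.09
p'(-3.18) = 35.70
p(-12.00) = -1859.00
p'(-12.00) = 455.00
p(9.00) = 640.00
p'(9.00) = 224.00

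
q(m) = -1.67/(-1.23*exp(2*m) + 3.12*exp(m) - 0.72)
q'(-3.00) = 0.77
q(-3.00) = 2.94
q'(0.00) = 0.81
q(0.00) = -1.43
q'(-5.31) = 0.05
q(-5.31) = 2.37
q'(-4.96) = 0.07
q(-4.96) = 2.39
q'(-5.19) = 0.06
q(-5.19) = 2.38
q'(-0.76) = 6.96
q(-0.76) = -3.55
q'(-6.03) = 0.02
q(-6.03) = 2.34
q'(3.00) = -0.01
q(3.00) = 0.00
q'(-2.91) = 0.89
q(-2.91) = 3.02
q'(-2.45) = 1.98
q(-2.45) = 3.63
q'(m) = -1.67*(2.46*exp(2*m) - 3.12*exp(m))/(-1.23*exp(2*m) + 3.12*exp(m) - 0.72)^2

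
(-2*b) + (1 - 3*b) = 1 - 5*b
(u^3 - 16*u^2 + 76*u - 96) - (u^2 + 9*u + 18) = u^3 - 17*u^2 + 67*u - 114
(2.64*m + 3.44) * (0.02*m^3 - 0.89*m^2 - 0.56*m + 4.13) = 0.0528*m^4 - 2.2808*m^3 - 4.54*m^2 + 8.9768*m + 14.2072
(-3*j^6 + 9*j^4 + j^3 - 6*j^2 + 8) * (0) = 0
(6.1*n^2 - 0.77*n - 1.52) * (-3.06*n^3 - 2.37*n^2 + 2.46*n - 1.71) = -18.666*n^5 - 12.1008*n^4 + 21.4821*n^3 - 8.7228*n^2 - 2.4225*n + 2.5992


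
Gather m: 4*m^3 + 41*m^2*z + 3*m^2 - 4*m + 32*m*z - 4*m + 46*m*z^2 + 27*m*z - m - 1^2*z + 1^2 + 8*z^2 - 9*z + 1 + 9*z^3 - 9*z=4*m^3 + m^2*(41*z + 3) + m*(46*z^2 + 59*z - 9) + 9*z^3 + 8*z^2 - 19*z + 2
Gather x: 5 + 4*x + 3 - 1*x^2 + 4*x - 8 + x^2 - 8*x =0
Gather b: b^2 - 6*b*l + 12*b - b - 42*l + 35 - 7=b^2 + b*(11 - 6*l) - 42*l + 28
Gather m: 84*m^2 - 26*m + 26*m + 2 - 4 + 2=84*m^2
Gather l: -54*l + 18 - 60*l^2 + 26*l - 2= -60*l^2 - 28*l + 16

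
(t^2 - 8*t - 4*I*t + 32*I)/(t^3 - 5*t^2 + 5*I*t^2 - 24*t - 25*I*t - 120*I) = (t - 4*I)/(t^2 + t*(3 + 5*I) + 15*I)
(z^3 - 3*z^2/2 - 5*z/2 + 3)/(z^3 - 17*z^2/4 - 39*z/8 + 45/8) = 4*(z^2 - 3*z + 2)/(4*z^2 - 23*z + 15)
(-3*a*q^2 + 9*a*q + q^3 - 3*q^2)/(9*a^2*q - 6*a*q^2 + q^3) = (q - 3)/(-3*a + q)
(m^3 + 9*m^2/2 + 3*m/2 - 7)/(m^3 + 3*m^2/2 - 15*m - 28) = (m - 1)/(m - 4)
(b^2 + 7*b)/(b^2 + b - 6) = b*(b + 7)/(b^2 + b - 6)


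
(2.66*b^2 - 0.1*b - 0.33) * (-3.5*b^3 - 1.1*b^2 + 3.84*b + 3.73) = -9.31*b^5 - 2.576*b^4 + 11.4794*b^3 + 9.9008*b^2 - 1.6402*b - 1.2309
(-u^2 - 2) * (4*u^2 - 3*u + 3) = -4*u^4 + 3*u^3 - 11*u^2 + 6*u - 6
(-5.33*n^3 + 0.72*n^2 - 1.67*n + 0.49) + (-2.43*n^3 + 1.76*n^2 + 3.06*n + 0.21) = -7.76*n^3 + 2.48*n^2 + 1.39*n + 0.7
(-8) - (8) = -16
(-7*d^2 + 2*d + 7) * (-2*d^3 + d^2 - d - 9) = 14*d^5 - 11*d^4 - 5*d^3 + 68*d^2 - 25*d - 63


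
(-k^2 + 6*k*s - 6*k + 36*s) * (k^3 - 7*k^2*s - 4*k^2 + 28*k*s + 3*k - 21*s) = -k^5 + 13*k^4*s - 2*k^4 - 42*k^3*s^2 + 26*k^3*s + 21*k^3 - 84*k^2*s^2 - 273*k^2*s - 18*k^2 + 882*k*s^2 + 234*k*s - 756*s^2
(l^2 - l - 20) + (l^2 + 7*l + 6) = 2*l^2 + 6*l - 14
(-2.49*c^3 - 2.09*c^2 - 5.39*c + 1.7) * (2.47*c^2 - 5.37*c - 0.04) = -6.1503*c^5 + 8.209*c^4 - 1.9904*c^3 + 33.2269*c^2 - 8.9134*c - 0.068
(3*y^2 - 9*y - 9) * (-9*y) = -27*y^3 + 81*y^2 + 81*y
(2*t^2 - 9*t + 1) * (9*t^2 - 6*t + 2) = 18*t^4 - 93*t^3 + 67*t^2 - 24*t + 2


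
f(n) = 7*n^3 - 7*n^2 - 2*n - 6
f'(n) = 21*n^2 - 14*n - 2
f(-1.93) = -78.54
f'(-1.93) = 103.24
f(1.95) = 15.39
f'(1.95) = 50.55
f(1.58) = 0.98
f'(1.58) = 28.30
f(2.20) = 30.26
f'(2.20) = 68.84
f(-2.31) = -125.02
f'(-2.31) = 142.40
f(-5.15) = -1137.49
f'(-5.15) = 627.07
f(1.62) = 2.15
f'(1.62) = 30.43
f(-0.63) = -9.27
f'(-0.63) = 15.15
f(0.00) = -6.00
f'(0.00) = -2.00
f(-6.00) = -1758.00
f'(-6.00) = 838.00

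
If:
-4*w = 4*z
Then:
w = -z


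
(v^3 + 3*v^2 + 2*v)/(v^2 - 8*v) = (v^2 + 3*v + 2)/(v - 8)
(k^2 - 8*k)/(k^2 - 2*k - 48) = k/(k + 6)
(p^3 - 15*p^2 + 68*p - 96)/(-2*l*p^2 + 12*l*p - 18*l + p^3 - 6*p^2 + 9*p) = (p^2 - 12*p + 32)/(-2*l*p + 6*l + p^2 - 3*p)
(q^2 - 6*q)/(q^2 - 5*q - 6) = q/(q + 1)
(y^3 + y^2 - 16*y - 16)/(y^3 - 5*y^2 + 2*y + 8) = (y + 4)/(y - 2)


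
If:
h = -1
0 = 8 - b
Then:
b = 8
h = -1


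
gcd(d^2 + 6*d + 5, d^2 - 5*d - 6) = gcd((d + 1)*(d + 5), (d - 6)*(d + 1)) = d + 1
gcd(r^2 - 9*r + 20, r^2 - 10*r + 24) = r - 4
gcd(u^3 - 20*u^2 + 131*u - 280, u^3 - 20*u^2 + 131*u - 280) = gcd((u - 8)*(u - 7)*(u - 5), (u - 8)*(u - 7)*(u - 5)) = u^3 - 20*u^2 + 131*u - 280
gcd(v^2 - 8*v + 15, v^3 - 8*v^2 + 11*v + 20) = v - 5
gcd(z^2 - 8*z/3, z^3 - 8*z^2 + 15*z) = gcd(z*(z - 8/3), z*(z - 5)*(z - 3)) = z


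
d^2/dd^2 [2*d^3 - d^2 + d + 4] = 12*d - 2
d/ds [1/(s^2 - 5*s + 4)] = (5 - 2*s)/(s^2 - 5*s + 4)^2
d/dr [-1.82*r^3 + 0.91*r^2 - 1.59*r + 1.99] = -5.46*r^2 + 1.82*r - 1.59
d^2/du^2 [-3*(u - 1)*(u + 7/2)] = -6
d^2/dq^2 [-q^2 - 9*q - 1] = -2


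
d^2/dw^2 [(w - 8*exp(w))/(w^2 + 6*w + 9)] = 2*(-4*w^2*exp(w) - 8*w*exp(w) + w - 12*exp(w) - 6)/(w^4 + 12*w^3 + 54*w^2 + 108*w + 81)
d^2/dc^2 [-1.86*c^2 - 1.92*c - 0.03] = -3.72000000000000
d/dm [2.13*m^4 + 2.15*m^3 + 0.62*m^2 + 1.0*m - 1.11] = 8.52*m^3 + 6.45*m^2 + 1.24*m + 1.0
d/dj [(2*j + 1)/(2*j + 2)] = 1/(2*(j + 1)^2)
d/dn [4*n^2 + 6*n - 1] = 8*n + 6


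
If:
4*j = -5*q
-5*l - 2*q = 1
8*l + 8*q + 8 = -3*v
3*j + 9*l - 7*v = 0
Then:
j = 985/231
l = 269/231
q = -788/231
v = 256/77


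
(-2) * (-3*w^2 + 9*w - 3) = 6*w^2 - 18*w + 6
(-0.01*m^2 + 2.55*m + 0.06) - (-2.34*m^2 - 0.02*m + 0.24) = 2.33*m^2 + 2.57*m - 0.18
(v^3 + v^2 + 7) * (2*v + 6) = 2*v^4 + 8*v^3 + 6*v^2 + 14*v + 42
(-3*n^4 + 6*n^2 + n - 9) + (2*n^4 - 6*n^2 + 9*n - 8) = -n^4 + 10*n - 17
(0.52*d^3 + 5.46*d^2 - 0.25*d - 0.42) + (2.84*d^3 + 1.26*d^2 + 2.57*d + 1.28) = 3.36*d^3 + 6.72*d^2 + 2.32*d + 0.86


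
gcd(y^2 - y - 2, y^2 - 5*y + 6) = y - 2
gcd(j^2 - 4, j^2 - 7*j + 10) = j - 2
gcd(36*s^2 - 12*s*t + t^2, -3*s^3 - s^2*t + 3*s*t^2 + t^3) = 1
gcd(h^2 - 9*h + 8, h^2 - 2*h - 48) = h - 8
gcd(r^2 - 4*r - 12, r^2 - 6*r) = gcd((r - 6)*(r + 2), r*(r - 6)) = r - 6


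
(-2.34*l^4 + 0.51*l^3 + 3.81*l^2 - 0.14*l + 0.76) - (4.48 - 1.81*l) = -2.34*l^4 + 0.51*l^3 + 3.81*l^2 + 1.67*l - 3.72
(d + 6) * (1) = d + 6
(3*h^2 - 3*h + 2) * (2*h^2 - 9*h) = 6*h^4 - 33*h^3 + 31*h^2 - 18*h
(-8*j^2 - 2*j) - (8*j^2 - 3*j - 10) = -16*j^2 + j + 10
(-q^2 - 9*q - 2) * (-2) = 2*q^2 + 18*q + 4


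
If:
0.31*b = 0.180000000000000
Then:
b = 0.58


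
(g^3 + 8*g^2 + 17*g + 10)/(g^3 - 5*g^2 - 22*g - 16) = (g + 5)/(g - 8)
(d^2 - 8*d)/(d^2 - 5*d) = (d - 8)/(d - 5)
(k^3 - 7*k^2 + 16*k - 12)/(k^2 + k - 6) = (k^2 - 5*k + 6)/(k + 3)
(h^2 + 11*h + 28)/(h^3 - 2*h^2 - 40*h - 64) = (h + 7)/(h^2 - 6*h - 16)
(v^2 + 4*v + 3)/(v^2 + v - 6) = (v + 1)/(v - 2)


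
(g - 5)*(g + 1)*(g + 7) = g^3 + 3*g^2 - 33*g - 35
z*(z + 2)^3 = z^4 + 6*z^3 + 12*z^2 + 8*z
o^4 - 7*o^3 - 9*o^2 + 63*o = o*(o - 7)*(o - 3)*(o + 3)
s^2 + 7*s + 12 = (s + 3)*(s + 4)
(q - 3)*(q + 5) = q^2 + 2*q - 15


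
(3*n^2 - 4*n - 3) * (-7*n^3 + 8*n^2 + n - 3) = -21*n^5 + 52*n^4 - 8*n^3 - 37*n^2 + 9*n + 9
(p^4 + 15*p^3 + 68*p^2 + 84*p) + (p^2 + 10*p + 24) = p^4 + 15*p^3 + 69*p^2 + 94*p + 24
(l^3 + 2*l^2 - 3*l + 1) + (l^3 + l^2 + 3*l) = 2*l^3 + 3*l^2 + 1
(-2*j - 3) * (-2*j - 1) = 4*j^2 + 8*j + 3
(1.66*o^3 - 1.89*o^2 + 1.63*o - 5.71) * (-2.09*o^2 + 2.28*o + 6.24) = -3.4694*o^5 + 7.7349*o^4 + 2.6425*o^3 + 3.8567*o^2 - 2.8476*o - 35.6304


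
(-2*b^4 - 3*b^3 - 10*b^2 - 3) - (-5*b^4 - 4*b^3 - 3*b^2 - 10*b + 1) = 3*b^4 + b^3 - 7*b^2 + 10*b - 4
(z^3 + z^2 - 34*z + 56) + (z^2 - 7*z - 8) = z^3 + 2*z^2 - 41*z + 48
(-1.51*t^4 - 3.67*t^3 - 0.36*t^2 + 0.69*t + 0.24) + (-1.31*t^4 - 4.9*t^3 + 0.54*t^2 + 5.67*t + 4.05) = -2.82*t^4 - 8.57*t^3 + 0.18*t^2 + 6.36*t + 4.29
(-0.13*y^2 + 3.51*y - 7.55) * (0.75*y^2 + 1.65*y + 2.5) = -0.0975*y^4 + 2.418*y^3 - 0.196000000000001*y^2 - 3.6825*y - 18.875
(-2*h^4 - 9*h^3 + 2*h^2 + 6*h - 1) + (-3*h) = -2*h^4 - 9*h^3 + 2*h^2 + 3*h - 1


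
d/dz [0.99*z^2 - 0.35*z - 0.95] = 1.98*z - 0.35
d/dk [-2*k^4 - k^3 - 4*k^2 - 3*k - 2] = -8*k^3 - 3*k^2 - 8*k - 3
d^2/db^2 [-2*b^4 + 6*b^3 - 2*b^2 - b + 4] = -24*b^2 + 36*b - 4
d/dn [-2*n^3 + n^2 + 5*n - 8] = -6*n^2 + 2*n + 5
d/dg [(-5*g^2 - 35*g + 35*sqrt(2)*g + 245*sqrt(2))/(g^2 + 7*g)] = -35*sqrt(2)/g^2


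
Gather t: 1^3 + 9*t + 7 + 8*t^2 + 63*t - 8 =8*t^2 + 72*t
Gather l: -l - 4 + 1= -l - 3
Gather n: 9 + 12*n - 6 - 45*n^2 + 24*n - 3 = -45*n^2 + 36*n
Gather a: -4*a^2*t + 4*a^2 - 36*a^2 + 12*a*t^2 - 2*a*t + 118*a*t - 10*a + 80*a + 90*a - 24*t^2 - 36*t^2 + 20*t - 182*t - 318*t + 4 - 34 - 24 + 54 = a^2*(-4*t - 32) + a*(12*t^2 + 116*t + 160) - 60*t^2 - 480*t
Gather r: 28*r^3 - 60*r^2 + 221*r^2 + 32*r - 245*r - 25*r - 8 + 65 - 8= 28*r^3 + 161*r^2 - 238*r + 49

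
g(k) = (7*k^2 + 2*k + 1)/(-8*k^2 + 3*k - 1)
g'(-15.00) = 0.00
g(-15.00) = -0.84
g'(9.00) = 0.01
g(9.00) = -0.94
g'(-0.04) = -3.91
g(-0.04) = -0.82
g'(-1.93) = 0.10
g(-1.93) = -0.63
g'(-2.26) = 0.08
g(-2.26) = -0.66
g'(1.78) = 0.26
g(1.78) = -1.27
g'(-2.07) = 0.09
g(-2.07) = -0.65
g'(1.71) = 0.29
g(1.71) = -1.29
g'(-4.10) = 0.03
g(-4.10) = -0.75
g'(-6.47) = 0.01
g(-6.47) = -0.79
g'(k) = (14*k + 2)/(-8*k^2 + 3*k - 1) + (16*k - 3)*(7*k^2 + 2*k + 1)/(-8*k^2 + 3*k - 1)^2 = (37*k^2 + 2*k - 5)/(64*k^4 - 48*k^3 + 25*k^2 - 6*k + 1)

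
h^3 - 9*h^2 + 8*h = h*(h - 8)*(h - 1)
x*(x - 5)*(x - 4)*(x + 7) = x^4 - 2*x^3 - 43*x^2 + 140*x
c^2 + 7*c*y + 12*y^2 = (c + 3*y)*(c + 4*y)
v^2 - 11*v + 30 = (v - 6)*(v - 5)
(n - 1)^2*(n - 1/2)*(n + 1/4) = n^4 - 9*n^3/4 + 11*n^2/8 - 1/8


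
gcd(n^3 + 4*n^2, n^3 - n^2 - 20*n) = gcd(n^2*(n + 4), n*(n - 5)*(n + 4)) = n^2 + 4*n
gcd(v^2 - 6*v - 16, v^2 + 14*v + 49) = 1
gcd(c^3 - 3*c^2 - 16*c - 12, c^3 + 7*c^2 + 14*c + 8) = c^2 + 3*c + 2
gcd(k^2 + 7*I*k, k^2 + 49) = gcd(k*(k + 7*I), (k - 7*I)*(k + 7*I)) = k + 7*I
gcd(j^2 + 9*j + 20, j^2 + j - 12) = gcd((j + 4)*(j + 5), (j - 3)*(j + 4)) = j + 4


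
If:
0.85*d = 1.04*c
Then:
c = 0.817307692307692*d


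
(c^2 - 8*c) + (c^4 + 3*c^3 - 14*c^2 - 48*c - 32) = c^4 + 3*c^3 - 13*c^2 - 56*c - 32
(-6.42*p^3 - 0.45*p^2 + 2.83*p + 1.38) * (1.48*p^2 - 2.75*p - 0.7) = -9.5016*p^5 + 16.989*p^4 + 9.9199*p^3 - 5.4251*p^2 - 5.776*p - 0.966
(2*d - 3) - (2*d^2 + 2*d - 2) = -2*d^2 - 1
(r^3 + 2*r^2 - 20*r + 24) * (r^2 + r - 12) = r^5 + 3*r^4 - 30*r^3 - 20*r^2 + 264*r - 288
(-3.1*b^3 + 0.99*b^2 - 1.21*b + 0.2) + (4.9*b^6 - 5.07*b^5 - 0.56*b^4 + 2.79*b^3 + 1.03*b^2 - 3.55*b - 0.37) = 4.9*b^6 - 5.07*b^5 - 0.56*b^4 - 0.31*b^3 + 2.02*b^2 - 4.76*b - 0.17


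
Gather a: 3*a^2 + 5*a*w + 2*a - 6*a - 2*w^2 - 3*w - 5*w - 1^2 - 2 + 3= 3*a^2 + a*(5*w - 4) - 2*w^2 - 8*w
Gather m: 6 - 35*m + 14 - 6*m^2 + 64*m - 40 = -6*m^2 + 29*m - 20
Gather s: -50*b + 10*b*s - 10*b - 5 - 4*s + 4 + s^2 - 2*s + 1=-60*b + s^2 + s*(10*b - 6)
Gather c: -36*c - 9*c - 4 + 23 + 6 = 25 - 45*c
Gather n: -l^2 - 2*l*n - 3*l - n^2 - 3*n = -l^2 - 3*l - n^2 + n*(-2*l - 3)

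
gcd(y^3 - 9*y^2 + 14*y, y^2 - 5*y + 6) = y - 2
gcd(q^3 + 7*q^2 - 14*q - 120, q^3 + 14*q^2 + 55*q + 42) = q + 6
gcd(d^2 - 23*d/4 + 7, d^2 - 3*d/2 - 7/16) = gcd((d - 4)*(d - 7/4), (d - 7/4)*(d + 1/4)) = d - 7/4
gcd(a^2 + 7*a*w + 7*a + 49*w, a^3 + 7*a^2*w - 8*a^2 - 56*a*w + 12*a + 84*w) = a + 7*w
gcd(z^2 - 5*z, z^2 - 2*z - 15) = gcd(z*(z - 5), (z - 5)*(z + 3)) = z - 5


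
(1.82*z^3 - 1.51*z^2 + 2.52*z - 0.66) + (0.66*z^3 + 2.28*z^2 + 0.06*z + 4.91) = 2.48*z^3 + 0.77*z^2 + 2.58*z + 4.25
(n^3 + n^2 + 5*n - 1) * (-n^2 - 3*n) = -n^5 - 4*n^4 - 8*n^3 - 14*n^2 + 3*n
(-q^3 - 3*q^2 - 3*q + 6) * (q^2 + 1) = -q^5 - 3*q^4 - 4*q^3 + 3*q^2 - 3*q + 6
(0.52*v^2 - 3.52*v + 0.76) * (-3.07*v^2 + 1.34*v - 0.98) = -1.5964*v^4 + 11.5032*v^3 - 7.5596*v^2 + 4.468*v - 0.7448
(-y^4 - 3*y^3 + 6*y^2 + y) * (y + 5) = -y^5 - 8*y^4 - 9*y^3 + 31*y^2 + 5*y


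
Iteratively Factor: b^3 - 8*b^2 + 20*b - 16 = (b - 2)*(b^2 - 6*b + 8) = (b - 2)^2*(b - 4)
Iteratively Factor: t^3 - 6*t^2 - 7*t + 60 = (t - 4)*(t^2 - 2*t - 15) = (t - 4)*(t + 3)*(t - 5)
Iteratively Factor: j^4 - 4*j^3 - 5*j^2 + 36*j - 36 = (j - 3)*(j^3 - j^2 - 8*j + 12) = (j - 3)*(j - 2)*(j^2 + j - 6) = (j - 3)*(j - 2)^2*(j + 3)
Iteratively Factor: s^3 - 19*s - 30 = (s - 5)*(s^2 + 5*s + 6) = (s - 5)*(s + 2)*(s + 3)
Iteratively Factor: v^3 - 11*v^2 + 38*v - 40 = (v - 2)*(v^2 - 9*v + 20) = (v - 4)*(v - 2)*(v - 5)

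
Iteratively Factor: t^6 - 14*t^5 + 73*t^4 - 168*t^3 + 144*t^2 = (t - 4)*(t^5 - 10*t^4 + 33*t^3 - 36*t^2) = t*(t - 4)*(t^4 - 10*t^3 + 33*t^2 - 36*t) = t*(t - 4)*(t - 3)*(t^3 - 7*t^2 + 12*t) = t*(t - 4)*(t - 3)^2*(t^2 - 4*t) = t*(t - 4)^2*(t - 3)^2*(t)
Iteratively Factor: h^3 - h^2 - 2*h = (h + 1)*(h^2 - 2*h) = (h - 2)*(h + 1)*(h)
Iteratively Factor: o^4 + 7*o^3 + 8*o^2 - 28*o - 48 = (o + 3)*(o^3 + 4*o^2 - 4*o - 16) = (o + 3)*(o + 4)*(o^2 - 4) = (o - 2)*(o + 3)*(o + 4)*(o + 2)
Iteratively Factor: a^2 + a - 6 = (a - 2)*(a + 3)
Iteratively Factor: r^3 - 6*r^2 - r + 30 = (r + 2)*(r^2 - 8*r + 15) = (r - 3)*(r + 2)*(r - 5)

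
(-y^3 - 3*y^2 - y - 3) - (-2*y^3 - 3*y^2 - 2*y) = y^3 + y - 3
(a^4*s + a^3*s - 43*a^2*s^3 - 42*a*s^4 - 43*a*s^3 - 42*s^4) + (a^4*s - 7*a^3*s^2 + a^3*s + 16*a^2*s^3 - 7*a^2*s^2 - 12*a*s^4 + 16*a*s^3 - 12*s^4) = 2*a^4*s - 7*a^3*s^2 + 2*a^3*s - 27*a^2*s^3 - 7*a^2*s^2 - 54*a*s^4 - 27*a*s^3 - 54*s^4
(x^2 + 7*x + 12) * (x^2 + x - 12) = x^4 + 8*x^3 + 7*x^2 - 72*x - 144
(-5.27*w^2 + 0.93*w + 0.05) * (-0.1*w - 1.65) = 0.527*w^3 + 8.6025*w^2 - 1.5395*w - 0.0825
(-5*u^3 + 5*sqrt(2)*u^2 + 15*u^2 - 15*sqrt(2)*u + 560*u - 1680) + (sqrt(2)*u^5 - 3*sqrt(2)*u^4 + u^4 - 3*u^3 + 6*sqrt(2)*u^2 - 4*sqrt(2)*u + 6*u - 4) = sqrt(2)*u^5 - 3*sqrt(2)*u^4 + u^4 - 8*u^3 + 15*u^2 + 11*sqrt(2)*u^2 - 19*sqrt(2)*u + 566*u - 1684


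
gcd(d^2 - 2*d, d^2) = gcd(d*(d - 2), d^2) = d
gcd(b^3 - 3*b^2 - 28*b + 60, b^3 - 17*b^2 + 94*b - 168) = b - 6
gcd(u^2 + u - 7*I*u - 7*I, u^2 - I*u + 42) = u - 7*I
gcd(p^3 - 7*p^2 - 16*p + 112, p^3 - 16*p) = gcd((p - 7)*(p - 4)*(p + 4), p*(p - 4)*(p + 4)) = p^2 - 16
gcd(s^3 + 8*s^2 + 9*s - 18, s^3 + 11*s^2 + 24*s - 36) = s^2 + 5*s - 6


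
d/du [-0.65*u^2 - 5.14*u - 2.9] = -1.3*u - 5.14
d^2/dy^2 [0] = 0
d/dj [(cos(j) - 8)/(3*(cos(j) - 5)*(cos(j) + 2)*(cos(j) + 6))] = (-93*cos(j) - 21*cos(2*j) + cos(3*j) + 547)*sin(j)/(6*(cos(j) - 5)^2*(cos(j) + 2)^2*(cos(j) + 6)^2)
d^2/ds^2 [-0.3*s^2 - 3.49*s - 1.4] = -0.600000000000000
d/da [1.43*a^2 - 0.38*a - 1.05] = 2.86*a - 0.38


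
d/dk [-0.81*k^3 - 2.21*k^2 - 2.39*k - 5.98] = -2.43*k^2 - 4.42*k - 2.39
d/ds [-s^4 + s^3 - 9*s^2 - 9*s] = -4*s^3 + 3*s^2 - 18*s - 9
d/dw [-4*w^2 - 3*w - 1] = -8*w - 3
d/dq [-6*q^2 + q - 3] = 1 - 12*q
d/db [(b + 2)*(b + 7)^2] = (b + 7)*(3*b + 11)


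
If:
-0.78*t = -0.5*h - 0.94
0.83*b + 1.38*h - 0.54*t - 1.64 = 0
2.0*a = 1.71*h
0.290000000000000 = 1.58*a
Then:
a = 0.18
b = 2.49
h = 0.21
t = 1.34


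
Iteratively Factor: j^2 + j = (j + 1)*(j)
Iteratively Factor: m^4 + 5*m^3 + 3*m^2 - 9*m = (m + 3)*(m^3 + 2*m^2 - 3*m) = m*(m + 3)*(m^2 + 2*m - 3) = m*(m - 1)*(m + 3)*(m + 3)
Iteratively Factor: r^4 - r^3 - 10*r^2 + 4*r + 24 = (r + 2)*(r^3 - 3*r^2 - 4*r + 12) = (r + 2)^2*(r^2 - 5*r + 6) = (r - 3)*(r + 2)^2*(r - 2)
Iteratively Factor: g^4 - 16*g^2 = (g - 4)*(g^3 + 4*g^2) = g*(g - 4)*(g^2 + 4*g) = g*(g - 4)*(g + 4)*(g)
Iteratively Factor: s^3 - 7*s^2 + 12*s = (s - 3)*(s^2 - 4*s) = (s - 4)*(s - 3)*(s)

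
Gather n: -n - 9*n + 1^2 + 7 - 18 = -10*n - 10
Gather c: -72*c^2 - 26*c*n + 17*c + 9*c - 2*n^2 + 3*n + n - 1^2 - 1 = -72*c^2 + c*(26 - 26*n) - 2*n^2 + 4*n - 2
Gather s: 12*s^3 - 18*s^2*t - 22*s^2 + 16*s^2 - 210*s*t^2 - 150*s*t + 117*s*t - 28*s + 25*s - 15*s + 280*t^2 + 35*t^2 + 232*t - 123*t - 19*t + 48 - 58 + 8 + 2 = 12*s^3 + s^2*(-18*t - 6) + s*(-210*t^2 - 33*t - 18) + 315*t^2 + 90*t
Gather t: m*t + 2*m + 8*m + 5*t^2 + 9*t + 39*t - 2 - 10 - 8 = 10*m + 5*t^2 + t*(m + 48) - 20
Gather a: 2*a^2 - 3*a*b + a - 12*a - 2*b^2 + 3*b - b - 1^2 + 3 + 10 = 2*a^2 + a*(-3*b - 11) - 2*b^2 + 2*b + 12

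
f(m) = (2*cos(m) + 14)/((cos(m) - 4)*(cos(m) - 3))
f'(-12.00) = -1.12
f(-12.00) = 2.31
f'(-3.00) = 0.05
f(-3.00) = 0.60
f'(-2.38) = 0.31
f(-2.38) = 0.71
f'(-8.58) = 0.36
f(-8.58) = 0.74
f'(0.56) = -1.12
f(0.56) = 2.31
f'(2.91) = -0.09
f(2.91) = 0.61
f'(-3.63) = -0.19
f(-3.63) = 0.65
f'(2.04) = -0.51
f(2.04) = 0.85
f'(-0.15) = 0.38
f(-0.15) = 2.64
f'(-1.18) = 1.14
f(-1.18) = 1.56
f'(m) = -2*sin(m)/((cos(m) - 4)*(cos(m) - 3)) + (2*cos(m) + 14)*sin(m)/((cos(m) - 4)*(cos(m) - 3)^2) + (2*cos(m) + 14)*sin(m)/((cos(m) - 4)^2*(cos(m) - 3))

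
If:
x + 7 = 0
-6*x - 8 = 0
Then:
No Solution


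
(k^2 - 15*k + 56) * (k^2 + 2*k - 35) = k^4 - 13*k^3 - 9*k^2 + 637*k - 1960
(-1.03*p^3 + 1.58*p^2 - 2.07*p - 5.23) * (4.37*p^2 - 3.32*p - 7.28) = -4.5011*p^5 + 10.3242*p^4 - 6.7931*p^3 - 27.4851*p^2 + 32.4332*p + 38.0744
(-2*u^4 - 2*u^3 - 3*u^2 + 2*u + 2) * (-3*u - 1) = 6*u^5 + 8*u^4 + 11*u^3 - 3*u^2 - 8*u - 2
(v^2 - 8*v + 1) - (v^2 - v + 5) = -7*v - 4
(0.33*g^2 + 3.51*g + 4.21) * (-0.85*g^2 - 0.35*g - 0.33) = -0.2805*g^4 - 3.099*g^3 - 4.9159*g^2 - 2.6318*g - 1.3893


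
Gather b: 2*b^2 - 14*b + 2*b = 2*b^2 - 12*b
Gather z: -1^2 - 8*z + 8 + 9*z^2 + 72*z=9*z^2 + 64*z + 7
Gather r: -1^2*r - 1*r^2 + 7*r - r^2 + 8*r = -2*r^2 + 14*r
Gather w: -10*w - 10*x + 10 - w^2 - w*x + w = -w^2 + w*(-x - 9) - 10*x + 10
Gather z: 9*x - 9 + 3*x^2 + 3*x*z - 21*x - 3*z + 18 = 3*x^2 - 12*x + z*(3*x - 3) + 9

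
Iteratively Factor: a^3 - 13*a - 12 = (a + 1)*(a^2 - a - 12) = (a + 1)*(a + 3)*(a - 4)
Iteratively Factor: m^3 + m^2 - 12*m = (m - 3)*(m^2 + 4*m) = (m - 3)*(m + 4)*(m)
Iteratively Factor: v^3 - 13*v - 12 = (v + 1)*(v^2 - v - 12) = (v - 4)*(v + 1)*(v + 3)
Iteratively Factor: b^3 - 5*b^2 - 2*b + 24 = (b - 3)*(b^2 - 2*b - 8) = (b - 4)*(b - 3)*(b + 2)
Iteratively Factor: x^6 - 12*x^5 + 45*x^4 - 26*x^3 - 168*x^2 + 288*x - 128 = (x - 4)*(x^5 - 8*x^4 + 13*x^3 + 26*x^2 - 64*x + 32) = (x - 4)*(x - 1)*(x^4 - 7*x^3 + 6*x^2 + 32*x - 32) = (x - 4)^2*(x - 1)*(x^3 - 3*x^2 - 6*x + 8) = (x - 4)^2*(x - 1)^2*(x^2 - 2*x - 8) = (x - 4)^3*(x - 1)^2*(x + 2)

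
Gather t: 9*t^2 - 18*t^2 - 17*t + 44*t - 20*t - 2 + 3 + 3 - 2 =-9*t^2 + 7*t + 2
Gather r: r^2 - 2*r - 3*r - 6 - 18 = r^2 - 5*r - 24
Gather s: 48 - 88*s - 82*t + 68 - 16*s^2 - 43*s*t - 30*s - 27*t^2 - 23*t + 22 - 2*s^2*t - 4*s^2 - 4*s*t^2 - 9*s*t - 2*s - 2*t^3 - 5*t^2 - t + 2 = s^2*(-2*t - 20) + s*(-4*t^2 - 52*t - 120) - 2*t^3 - 32*t^2 - 106*t + 140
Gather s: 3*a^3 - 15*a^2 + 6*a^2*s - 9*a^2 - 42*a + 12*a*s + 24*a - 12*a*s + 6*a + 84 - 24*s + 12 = 3*a^3 - 24*a^2 - 12*a + s*(6*a^2 - 24) + 96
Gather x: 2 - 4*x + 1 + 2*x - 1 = 2 - 2*x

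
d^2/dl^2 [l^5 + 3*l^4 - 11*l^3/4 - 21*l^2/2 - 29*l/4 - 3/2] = 20*l^3 + 36*l^2 - 33*l/2 - 21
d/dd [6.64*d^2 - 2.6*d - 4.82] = 13.28*d - 2.6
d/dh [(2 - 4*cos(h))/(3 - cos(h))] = 10*sin(h)/(cos(h) - 3)^2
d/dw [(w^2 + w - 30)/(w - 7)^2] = (53 - 15*w)/(w^3 - 21*w^2 + 147*w - 343)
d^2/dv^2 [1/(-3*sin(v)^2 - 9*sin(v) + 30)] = (4*sin(v)^4 + 9*sin(v)^3 + 43*sin(v)^2 + 12*sin(v) - 38)/(3*(sin(v)^2 + 3*sin(v) - 10)^3)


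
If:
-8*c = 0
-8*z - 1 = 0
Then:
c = 0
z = -1/8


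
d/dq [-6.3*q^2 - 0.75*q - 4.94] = -12.6*q - 0.75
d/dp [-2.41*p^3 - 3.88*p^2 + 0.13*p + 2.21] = -7.23*p^2 - 7.76*p + 0.13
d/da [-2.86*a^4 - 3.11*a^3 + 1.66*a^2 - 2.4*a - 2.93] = -11.44*a^3 - 9.33*a^2 + 3.32*a - 2.4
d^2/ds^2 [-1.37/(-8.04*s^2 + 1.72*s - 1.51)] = (-177.117984*s^2 + 37.890912*s + 1.37*(16.08*s - 1.72)*(32.16*s - 3.44) - 33.264696)/(8.04*s^2 - 1.72*s + 1.51)^3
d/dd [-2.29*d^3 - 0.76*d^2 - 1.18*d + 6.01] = -6.87*d^2 - 1.52*d - 1.18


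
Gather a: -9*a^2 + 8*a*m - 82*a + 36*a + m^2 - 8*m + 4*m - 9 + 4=-9*a^2 + a*(8*m - 46) + m^2 - 4*m - 5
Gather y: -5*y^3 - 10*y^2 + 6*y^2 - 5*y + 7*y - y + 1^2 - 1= -5*y^3 - 4*y^2 + y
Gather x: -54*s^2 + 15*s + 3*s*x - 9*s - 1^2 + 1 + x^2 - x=-54*s^2 + 6*s + x^2 + x*(3*s - 1)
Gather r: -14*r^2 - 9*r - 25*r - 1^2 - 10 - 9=-14*r^2 - 34*r - 20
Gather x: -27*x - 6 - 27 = -27*x - 33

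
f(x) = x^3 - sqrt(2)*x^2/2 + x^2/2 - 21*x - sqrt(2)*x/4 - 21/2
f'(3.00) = 4.40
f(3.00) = -49.42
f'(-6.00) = 89.13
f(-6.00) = -105.83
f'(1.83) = -12.06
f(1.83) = -44.14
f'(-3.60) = 19.02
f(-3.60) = 17.03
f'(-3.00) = 6.89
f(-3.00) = 24.70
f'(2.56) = -2.75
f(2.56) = -49.75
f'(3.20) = 8.04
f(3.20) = -48.18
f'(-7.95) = 171.55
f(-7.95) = -356.29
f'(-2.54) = -0.95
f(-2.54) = 26.01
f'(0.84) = -19.58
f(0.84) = -27.99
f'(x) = 3*x^2 - sqrt(2)*x + x - 21 - sqrt(2)/4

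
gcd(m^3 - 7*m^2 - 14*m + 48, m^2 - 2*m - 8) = 1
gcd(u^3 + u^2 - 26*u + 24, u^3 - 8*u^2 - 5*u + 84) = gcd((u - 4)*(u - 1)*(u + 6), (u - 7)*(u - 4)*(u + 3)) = u - 4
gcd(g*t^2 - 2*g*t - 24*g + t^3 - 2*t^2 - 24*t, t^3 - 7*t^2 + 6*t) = t - 6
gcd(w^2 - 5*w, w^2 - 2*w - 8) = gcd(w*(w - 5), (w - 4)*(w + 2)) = 1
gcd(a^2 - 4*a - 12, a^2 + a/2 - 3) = a + 2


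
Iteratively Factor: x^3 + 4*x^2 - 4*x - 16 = (x + 4)*(x^2 - 4) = (x - 2)*(x + 4)*(x + 2)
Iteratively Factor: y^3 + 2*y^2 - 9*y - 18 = (y - 3)*(y^2 + 5*y + 6) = (y - 3)*(y + 2)*(y + 3)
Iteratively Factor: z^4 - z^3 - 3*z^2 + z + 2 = (z - 1)*(z^3 - 3*z - 2) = (z - 1)*(z + 1)*(z^2 - z - 2) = (z - 2)*(z - 1)*(z + 1)*(z + 1)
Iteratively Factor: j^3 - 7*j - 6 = (j + 2)*(j^2 - 2*j - 3) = (j - 3)*(j + 2)*(j + 1)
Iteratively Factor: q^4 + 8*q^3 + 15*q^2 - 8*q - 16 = (q + 4)*(q^3 + 4*q^2 - q - 4) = (q + 4)^2*(q^2 - 1) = (q + 1)*(q + 4)^2*(q - 1)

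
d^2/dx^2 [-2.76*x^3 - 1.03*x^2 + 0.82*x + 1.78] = -16.56*x - 2.06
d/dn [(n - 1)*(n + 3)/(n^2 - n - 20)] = (-3*n^2 - 34*n - 43)/(n^4 - 2*n^3 - 39*n^2 + 40*n + 400)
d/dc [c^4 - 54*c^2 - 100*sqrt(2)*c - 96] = 4*c^3 - 108*c - 100*sqrt(2)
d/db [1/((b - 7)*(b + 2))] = (5 - 2*b)/(b^4 - 10*b^3 - 3*b^2 + 140*b + 196)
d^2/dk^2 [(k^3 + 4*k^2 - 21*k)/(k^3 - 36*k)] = 2*(4*k^3 + 45*k^2 + 432*k + 540)/(k^6 - 108*k^4 + 3888*k^2 - 46656)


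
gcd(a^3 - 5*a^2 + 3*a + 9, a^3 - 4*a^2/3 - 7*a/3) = a + 1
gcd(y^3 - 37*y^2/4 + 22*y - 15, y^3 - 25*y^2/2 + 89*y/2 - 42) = 1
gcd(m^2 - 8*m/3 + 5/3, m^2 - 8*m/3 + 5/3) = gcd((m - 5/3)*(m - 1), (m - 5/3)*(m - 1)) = m^2 - 8*m/3 + 5/3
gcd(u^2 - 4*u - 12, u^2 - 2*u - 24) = u - 6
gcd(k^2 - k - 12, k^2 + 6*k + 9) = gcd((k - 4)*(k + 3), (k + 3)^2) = k + 3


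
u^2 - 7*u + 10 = (u - 5)*(u - 2)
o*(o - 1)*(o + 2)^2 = o^4 + 3*o^3 - 4*o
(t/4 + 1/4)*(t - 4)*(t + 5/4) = t^3/4 - 7*t^2/16 - 31*t/16 - 5/4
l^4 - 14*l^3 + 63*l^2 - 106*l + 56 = (l - 7)*(l - 4)*(l - 2)*(l - 1)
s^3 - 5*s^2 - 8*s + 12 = (s - 6)*(s - 1)*(s + 2)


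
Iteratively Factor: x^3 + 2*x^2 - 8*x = (x - 2)*(x^2 + 4*x) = (x - 2)*(x + 4)*(x)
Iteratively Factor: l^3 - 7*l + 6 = (l - 1)*(l^2 + l - 6) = (l - 1)*(l + 3)*(l - 2)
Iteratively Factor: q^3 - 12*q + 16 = (q - 2)*(q^2 + 2*q - 8) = (q - 2)^2*(q + 4)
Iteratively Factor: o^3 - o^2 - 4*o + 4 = (o - 1)*(o^2 - 4) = (o - 2)*(o - 1)*(o + 2)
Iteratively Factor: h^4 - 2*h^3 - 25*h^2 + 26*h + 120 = (h + 4)*(h^3 - 6*h^2 - h + 30) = (h - 3)*(h + 4)*(h^2 - 3*h - 10) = (h - 3)*(h + 2)*(h + 4)*(h - 5)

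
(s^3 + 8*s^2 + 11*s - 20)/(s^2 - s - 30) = (s^2 + 3*s - 4)/(s - 6)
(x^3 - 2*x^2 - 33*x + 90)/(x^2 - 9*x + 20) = (x^2 + 3*x - 18)/(x - 4)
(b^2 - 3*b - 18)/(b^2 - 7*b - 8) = (-b^2 + 3*b + 18)/(-b^2 + 7*b + 8)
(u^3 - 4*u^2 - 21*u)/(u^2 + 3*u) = u - 7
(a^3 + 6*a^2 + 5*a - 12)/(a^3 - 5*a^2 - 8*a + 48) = (a^2 + 3*a - 4)/(a^2 - 8*a + 16)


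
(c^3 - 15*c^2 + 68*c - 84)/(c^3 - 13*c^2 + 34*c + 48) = (c^2 - 9*c + 14)/(c^2 - 7*c - 8)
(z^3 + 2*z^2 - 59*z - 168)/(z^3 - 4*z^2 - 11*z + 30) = (z^2 - z - 56)/(z^2 - 7*z + 10)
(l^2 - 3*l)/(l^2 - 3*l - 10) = l*(3 - l)/(-l^2 + 3*l + 10)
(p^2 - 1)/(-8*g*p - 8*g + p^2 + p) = (p - 1)/(-8*g + p)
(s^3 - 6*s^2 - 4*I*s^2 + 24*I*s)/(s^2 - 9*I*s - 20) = s*(s - 6)/(s - 5*I)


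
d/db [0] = 0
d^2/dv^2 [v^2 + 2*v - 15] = 2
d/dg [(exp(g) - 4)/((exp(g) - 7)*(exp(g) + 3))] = (-exp(2*g) + 8*exp(g) - 37)*exp(g)/(exp(4*g) - 8*exp(3*g) - 26*exp(2*g) + 168*exp(g) + 441)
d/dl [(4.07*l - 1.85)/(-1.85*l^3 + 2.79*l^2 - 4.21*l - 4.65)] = (15.059*l^3 - 21.6228*l^2 + 10.323*l - 26.714)/(3.4225*l^6 - 10.323*l^5 + 23.3611*l^4 - 6.2868*l^3 - 8.2229*l^2 + 39.153*l + 21.6225)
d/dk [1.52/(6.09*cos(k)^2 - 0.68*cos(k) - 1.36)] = (18.5136*cos(k) - 1.0336)*sin(k)/(-6.09*cos(k)^2 + 0.68*cos(k) + 1.36)^2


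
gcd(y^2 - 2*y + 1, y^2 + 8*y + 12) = 1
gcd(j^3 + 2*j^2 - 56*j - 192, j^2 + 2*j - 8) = j + 4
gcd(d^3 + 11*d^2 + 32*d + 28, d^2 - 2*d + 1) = 1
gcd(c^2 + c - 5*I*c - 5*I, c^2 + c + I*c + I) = c + 1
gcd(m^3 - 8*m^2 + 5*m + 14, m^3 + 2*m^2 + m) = m + 1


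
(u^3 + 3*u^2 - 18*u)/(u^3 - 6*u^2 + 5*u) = (u^2 + 3*u - 18)/(u^2 - 6*u + 5)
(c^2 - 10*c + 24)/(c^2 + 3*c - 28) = (c - 6)/(c + 7)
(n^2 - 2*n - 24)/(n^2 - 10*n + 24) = (n + 4)/(n - 4)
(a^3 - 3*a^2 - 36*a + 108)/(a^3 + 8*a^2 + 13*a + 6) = (a^2 - 9*a + 18)/(a^2 + 2*a + 1)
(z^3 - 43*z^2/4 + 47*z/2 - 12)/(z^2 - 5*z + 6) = (z^2 - 35*z/4 + 6)/(z - 3)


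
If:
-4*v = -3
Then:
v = 3/4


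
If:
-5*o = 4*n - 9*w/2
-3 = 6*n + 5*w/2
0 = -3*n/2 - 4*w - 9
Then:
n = 14/27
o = -353/135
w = -22/9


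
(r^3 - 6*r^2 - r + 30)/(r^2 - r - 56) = (-r^3 + 6*r^2 + r - 30)/(-r^2 + r + 56)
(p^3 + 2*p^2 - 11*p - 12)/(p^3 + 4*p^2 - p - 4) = (p - 3)/(p - 1)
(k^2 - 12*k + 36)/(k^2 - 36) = (k - 6)/(k + 6)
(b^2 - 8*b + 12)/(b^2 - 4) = (b - 6)/(b + 2)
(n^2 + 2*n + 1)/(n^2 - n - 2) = (n + 1)/(n - 2)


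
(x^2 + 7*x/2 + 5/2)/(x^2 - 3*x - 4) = (x + 5/2)/(x - 4)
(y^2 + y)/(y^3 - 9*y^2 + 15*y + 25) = y/(y^2 - 10*y + 25)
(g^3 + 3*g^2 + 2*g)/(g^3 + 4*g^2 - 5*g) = (g^2 + 3*g + 2)/(g^2 + 4*g - 5)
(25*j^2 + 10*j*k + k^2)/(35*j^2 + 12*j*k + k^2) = (5*j + k)/(7*j + k)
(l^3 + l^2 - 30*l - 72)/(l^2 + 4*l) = l - 3 - 18/l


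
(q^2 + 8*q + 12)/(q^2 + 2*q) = (q + 6)/q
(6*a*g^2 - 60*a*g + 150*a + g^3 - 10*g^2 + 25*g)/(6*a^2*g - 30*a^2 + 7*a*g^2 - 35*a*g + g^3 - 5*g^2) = (g - 5)/(a + g)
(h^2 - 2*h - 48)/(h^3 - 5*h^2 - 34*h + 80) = (h + 6)/(h^2 + 3*h - 10)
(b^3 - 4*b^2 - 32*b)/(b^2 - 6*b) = (b^2 - 4*b - 32)/(b - 6)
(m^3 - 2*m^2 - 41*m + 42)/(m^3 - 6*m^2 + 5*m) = (m^2 - m - 42)/(m*(m - 5))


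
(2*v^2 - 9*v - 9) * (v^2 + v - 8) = 2*v^4 - 7*v^3 - 34*v^2 + 63*v + 72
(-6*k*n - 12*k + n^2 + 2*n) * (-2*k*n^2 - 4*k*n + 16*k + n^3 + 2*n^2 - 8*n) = 12*k^2*n^3 + 48*k^2*n^2 - 48*k^2*n - 192*k^2 - 8*k*n^4 - 32*k*n^3 + 32*k*n^2 + 128*k*n + n^5 + 4*n^4 - 4*n^3 - 16*n^2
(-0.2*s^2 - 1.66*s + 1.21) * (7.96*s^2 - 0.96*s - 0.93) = -1.592*s^4 - 13.0216*s^3 + 11.4112*s^2 + 0.3822*s - 1.1253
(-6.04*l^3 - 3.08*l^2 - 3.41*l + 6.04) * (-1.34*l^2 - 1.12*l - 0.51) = 8.0936*l^5 + 10.892*l^4 + 11.0994*l^3 - 2.7036*l^2 - 5.0257*l - 3.0804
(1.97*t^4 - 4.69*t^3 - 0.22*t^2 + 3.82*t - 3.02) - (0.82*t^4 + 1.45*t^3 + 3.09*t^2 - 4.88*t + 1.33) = 1.15*t^4 - 6.14*t^3 - 3.31*t^2 + 8.7*t - 4.35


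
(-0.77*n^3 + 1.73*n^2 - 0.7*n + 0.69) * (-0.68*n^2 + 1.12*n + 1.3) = 0.5236*n^5 - 2.0388*n^4 + 1.4126*n^3 + 0.9958*n^2 - 0.1372*n + 0.897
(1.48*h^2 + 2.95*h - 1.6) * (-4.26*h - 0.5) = -6.3048*h^3 - 13.307*h^2 + 5.341*h + 0.8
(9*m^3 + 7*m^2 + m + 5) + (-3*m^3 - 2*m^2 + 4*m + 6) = 6*m^3 + 5*m^2 + 5*m + 11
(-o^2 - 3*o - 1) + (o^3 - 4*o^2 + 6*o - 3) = o^3 - 5*o^2 + 3*o - 4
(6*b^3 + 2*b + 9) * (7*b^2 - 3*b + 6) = 42*b^5 - 18*b^4 + 50*b^3 + 57*b^2 - 15*b + 54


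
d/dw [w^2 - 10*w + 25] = 2*w - 10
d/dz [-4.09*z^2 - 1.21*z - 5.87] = -8.18*z - 1.21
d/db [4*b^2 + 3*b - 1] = 8*b + 3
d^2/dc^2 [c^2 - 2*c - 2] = 2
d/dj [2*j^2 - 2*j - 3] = 4*j - 2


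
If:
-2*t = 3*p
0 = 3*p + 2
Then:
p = -2/3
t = 1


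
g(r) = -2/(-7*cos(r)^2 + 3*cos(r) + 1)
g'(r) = -2*(-14*sin(r)*cos(r) + 3*sin(r))/(-7*cos(r)^2 + 3*cos(r) + 1)^2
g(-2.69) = 0.27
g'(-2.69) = 0.25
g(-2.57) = 0.31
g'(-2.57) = 0.38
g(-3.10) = 0.22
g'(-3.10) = 0.02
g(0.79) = 5.61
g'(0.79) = 76.72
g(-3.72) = 0.31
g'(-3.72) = -0.39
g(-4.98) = -1.53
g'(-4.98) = 0.80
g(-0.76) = 3.97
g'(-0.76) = -38.89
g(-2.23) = 0.58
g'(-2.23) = 1.53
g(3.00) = 0.23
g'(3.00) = -0.06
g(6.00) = 0.78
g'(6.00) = -0.88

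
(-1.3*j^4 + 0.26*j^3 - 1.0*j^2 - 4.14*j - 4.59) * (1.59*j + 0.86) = -2.067*j^5 - 0.7046*j^4 - 1.3664*j^3 - 7.4426*j^2 - 10.8585*j - 3.9474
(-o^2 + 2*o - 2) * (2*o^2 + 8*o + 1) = -2*o^4 - 4*o^3 + 11*o^2 - 14*o - 2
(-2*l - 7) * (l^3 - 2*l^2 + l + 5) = -2*l^4 - 3*l^3 + 12*l^2 - 17*l - 35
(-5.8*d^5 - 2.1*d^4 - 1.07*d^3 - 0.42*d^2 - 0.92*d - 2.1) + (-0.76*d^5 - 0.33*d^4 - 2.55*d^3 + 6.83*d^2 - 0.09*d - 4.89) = -6.56*d^5 - 2.43*d^4 - 3.62*d^3 + 6.41*d^2 - 1.01*d - 6.99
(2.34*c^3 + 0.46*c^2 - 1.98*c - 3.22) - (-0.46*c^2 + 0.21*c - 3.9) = 2.34*c^3 + 0.92*c^2 - 2.19*c + 0.68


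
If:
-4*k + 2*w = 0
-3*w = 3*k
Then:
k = 0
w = 0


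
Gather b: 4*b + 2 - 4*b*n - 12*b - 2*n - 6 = b*(-4*n - 8) - 2*n - 4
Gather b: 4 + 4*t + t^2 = t^2 + 4*t + 4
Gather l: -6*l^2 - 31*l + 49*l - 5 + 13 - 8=-6*l^2 + 18*l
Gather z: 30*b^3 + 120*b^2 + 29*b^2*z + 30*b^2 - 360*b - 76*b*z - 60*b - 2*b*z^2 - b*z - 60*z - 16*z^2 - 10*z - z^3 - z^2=30*b^3 + 150*b^2 - 420*b - z^3 + z^2*(-2*b - 17) + z*(29*b^2 - 77*b - 70)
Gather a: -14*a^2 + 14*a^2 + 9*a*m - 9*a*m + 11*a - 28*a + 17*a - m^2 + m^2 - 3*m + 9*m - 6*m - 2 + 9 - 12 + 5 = 0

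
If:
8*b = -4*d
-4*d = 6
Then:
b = 3/4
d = -3/2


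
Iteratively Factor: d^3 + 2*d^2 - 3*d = (d)*(d^2 + 2*d - 3) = d*(d - 1)*(d + 3)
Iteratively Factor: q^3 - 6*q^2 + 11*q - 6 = (q - 1)*(q^2 - 5*q + 6) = (q - 2)*(q - 1)*(q - 3)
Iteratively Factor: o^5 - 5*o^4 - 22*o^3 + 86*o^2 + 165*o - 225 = (o + 3)*(o^4 - 8*o^3 + 2*o^2 + 80*o - 75) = (o - 1)*(o + 3)*(o^3 - 7*o^2 - 5*o + 75) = (o - 5)*(o - 1)*(o + 3)*(o^2 - 2*o - 15) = (o - 5)*(o - 1)*(o + 3)^2*(o - 5)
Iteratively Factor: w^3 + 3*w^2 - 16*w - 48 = (w + 4)*(w^2 - w - 12) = (w - 4)*(w + 4)*(w + 3)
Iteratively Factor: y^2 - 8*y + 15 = (y - 3)*(y - 5)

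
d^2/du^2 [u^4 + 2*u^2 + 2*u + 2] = 12*u^2 + 4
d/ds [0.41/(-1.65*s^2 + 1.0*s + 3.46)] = (1.353*s - 0.41)/(-1.65*s^2 + 1.0*s + 3.46)^2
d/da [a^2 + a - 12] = 2*a + 1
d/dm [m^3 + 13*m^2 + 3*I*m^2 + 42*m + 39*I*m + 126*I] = 3*m^2 + m*(26 + 6*I) + 42 + 39*I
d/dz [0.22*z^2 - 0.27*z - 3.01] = 0.44*z - 0.27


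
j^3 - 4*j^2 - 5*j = j*(j - 5)*(j + 1)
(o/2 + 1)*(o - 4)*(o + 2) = o^3/2 - 6*o - 8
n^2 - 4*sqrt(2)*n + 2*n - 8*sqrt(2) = (n + 2)*(n - 4*sqrt(2))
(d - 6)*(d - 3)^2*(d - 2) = d^4 - 14*d^3 + 69*d^2 - 144*d + 108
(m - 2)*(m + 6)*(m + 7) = m^3 + 11*m^2 + 16*m - 84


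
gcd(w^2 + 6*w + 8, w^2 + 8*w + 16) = w + 4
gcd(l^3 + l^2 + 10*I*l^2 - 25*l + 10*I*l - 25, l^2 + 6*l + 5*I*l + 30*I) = l + 5*I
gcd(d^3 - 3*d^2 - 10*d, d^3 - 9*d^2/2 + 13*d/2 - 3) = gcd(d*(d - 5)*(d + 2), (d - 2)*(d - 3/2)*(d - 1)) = 1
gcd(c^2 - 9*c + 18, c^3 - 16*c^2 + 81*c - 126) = c^2 - 9*c + 18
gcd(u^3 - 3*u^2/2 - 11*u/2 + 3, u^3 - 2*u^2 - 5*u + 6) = u^2 - u - 6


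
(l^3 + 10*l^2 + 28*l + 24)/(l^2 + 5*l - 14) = (l^3 + 10*l^2 + 28*l + 24)/(l^2 + 5*l - 14)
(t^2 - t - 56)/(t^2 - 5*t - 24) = (t + 7)/(t + 3)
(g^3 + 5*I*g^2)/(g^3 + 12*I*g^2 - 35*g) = g/(g + 7*I)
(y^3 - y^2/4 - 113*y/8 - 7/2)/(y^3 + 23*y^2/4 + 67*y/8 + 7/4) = (y - 4)/(y + 2)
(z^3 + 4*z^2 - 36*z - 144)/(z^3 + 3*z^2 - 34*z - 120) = (z + 6)/(z + 5)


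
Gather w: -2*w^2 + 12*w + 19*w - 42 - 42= -2*w^2 + 31*w - 84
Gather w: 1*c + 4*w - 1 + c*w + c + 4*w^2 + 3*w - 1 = 2*c + 4*w^2 + w*(c + 7) - 2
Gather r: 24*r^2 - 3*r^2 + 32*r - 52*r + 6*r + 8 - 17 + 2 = 21*r^2 - 14*r - 7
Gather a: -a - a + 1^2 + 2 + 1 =4 - 2*a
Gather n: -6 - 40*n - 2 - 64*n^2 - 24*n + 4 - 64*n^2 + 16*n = -128*n^2 - 48*n - 4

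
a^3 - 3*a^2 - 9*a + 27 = (a - 3)^2*(a + 3)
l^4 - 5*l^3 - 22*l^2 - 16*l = l*(l - 8)*(l + 1)*(l + 2)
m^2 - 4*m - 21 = (m - 7)*(m + 3)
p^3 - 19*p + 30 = (p - 3)*(p - 2)*(p + 5)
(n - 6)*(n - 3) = n^2 - 9*n + 18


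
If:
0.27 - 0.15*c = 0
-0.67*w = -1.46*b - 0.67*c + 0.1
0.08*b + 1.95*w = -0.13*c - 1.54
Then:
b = -1.15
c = 1.80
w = -0.86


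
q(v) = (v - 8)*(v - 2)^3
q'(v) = 3*(v - 8)*(v - 2)^2 + (v - 2)^3 = (v - 2)^2*(4*v - 26)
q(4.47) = -53.19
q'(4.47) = -49.54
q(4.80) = -70.25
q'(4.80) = -53.31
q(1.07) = 5.57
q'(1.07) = -18.79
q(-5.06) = 4595.76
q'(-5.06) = -2304.77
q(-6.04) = 7296.85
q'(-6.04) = -3242.42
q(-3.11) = 1482.44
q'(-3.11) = -1003.75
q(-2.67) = 1086.71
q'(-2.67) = -799.95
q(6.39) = -136.21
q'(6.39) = -8.48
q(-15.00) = 112999.00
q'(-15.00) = -24854.00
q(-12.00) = 54880.00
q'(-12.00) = -14504.00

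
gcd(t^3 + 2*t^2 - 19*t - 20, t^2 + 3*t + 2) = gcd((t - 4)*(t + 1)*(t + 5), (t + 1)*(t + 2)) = t + 1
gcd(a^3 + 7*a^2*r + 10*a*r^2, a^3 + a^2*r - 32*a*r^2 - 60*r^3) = a^2 + 7*a*r + 10*r^2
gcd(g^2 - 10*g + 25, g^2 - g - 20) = g - 5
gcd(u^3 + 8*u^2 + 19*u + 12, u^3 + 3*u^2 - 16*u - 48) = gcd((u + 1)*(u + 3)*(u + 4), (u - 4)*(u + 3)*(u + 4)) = u^2 + 7*u + 12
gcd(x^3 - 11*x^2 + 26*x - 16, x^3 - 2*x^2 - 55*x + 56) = x^2 - 9*x + 8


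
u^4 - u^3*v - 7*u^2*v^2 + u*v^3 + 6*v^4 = (u - 3*v)*(u - v)*(u + v)*(u + 2*v)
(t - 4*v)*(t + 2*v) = t^2 - 2*t*v - 8*v^2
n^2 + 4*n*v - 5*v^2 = (n - v)*(n + 5*v)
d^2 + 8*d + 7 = (d + 1)*(d + 7)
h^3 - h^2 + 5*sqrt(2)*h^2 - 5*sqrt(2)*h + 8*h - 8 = (h - 1)*(h + sqrt(2))*(h + 4*sqrt(2))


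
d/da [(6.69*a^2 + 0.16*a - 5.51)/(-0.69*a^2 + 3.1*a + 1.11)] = (20.8494*a^2 + 7.248*a + 17.2586)/(0.4761*a^4 - 4.278*a^3 + 8.0782*a^2 + 6.882*a + 1.2321)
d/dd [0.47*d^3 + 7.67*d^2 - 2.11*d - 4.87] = 1.41*d^2 + 15.34*d - 2.11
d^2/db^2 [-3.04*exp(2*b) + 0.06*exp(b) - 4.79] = (0.06 - 12.16*exp(b))*exp(b)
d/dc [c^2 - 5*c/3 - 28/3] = 2*c - 5/3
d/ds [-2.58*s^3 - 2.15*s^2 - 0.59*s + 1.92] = -7.74*s^2 - 4.3*s - 0.59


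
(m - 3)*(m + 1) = m^2 - 2*m - 3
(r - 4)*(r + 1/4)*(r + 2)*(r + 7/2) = r^4 + 7*r^3/4 - 117*r^2/8 - 127*r/4 - 7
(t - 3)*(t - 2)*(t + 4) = t^3 - t^2 - 14*t + 24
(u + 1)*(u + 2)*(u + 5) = u^3 + 8*u^2 + 17*u + 10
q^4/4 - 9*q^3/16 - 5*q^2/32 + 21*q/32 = q*(q/4 + 1/4)*(q - 7/4)*(q - 3/2)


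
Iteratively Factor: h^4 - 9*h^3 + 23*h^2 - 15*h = (h - 1)*(h^3 - 8*h^2 + 15*h) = (h - 5)*(h - 1)*(h^2 - 3*h) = (h - 5)*(h - 3)*(h - 1)*(h)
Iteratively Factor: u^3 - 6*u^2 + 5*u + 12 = (u - 3)*(u^2 - 3*u - 4) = (u - 4)*(u - 3)*(u + 1)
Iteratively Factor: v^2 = (v)*(v)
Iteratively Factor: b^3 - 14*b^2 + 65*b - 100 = (b - 5)*(b^2 - 9*b + 20) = (b - 5)^2*(b - 4)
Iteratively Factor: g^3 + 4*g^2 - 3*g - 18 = (g + 3)*(g^2 + g - 6) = (g + 3)^2*(g - 2)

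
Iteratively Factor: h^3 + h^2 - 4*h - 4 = (h + 2)*(h^2 - h - 2) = (h + 1)*(h + 2)*(h - 2)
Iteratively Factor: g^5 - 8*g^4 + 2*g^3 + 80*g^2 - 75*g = (g - 1)*(g^4 - 7*g^3 - 5*g^2 + 75*g) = g*(g - 1)*(g^3 - 7*g^2 - 5*g + 75) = g*(g - 5)*(g - 1)*(g^2 - 2*g - 15) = g*(g - 5)*(g - 1)*(g + 3)*(g - 5)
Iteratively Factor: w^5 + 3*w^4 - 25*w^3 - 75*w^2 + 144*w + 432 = (w - 4)*(w^4 + 7*w^3 + 3*w^2 - 63*w - 108) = (w - 4)*(w - 3)*(w^3 + 10*w^2 + 33*w + 36) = (w - 4)*(w - 3)*(w + 3)*(w^2 + 7*w + 12) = (w - 4)*(w - 3)*(w + 3)^2*(w + 4)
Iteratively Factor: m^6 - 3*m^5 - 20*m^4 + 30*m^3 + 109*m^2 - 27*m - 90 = (m + 2)*(m^5 - 5*m^4 - 10*m^3 + 50*m^2 + 9*m - 45) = (m - 3)*(m + 2)*(m^4 - 2*m^3 - 16*m^2 + 2*m + 15) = (m - 3)*(m + 1)*(m + 2)*(m^3 - 3*m^2 - 13*m + 15) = (m - 3)*(m - 1)*(m + 1)*(m + 2)*(m^2 - 2*m - 15) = (m - 5)*(m - 3)*(m - 1)*(m + 1)*(m + 2)*(m + 3)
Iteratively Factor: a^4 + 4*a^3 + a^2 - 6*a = (a + 2)*(a^3 + 2*a^2 - 3*a) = (a + 2)*(a + 3)*(a^2 - a) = (a - 1)*(a + 2)*(a + 3)*(a)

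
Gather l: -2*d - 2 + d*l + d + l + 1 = -d + l*(d + 1) - 1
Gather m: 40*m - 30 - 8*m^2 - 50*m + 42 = -8*m^2 - 10*m + 12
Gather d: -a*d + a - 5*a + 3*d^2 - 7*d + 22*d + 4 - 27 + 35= -4*a + 3*d^2 + d*(15 - a) + 12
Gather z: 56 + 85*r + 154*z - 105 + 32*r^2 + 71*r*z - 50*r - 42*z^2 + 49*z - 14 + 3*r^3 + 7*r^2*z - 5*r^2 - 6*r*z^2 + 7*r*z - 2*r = 3*r^3 + 27*r^2 + 33*r + z^2*(-6*r - 42) + z*(7*r^2 + 78*r + 203) - 63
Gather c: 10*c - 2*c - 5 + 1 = 8*c - 4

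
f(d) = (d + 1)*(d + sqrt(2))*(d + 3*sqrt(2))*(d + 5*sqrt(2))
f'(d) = (d + 1)*(d + sqrt(2))*(d + 3*sqrt(2)) + (d + 1)*(d + sqrt(2))*(d + 5*sqrt(2)) + (d + 1)*(d + 3*sqrt(2))*(d + 5*sqrt(2)) + (d + sqrt(2))*(d + 3*sqrt(2))*(d + 5*sqrt(2)) = 4*d^3 + 3*d^2 + 27*sqrt(2)*d^2 + 18*sqrt(2)*d + 92*d + 30*sqrt(2) + 46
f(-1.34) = -0.42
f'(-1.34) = -4.64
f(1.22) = 264.86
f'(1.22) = 300.28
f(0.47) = 98.43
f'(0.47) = 153.14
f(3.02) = 1306.39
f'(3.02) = 928.93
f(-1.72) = 2.97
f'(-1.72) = -12.11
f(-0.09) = 34.93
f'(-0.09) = 78.19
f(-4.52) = -7.74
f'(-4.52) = 29.55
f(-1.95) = 5.98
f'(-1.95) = -13.67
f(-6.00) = -43.16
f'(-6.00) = 2.31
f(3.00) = 1287.91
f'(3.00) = 919.45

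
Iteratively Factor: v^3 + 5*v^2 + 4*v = (v + 1)*(v^2 + 4*v) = v*(v + 1)*(v + 4)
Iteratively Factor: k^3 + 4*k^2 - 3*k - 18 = (k - 2)*(k^2 + 6*k + 9) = (k - 2)*(k + 3)*(k + 3)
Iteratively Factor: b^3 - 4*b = (b - 2)*(b^2 + 2*b) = b*(b - 2)*(b + 2)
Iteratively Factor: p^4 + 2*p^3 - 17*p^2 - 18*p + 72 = (p - 3)*(p^3 + 5*p^2 - 2*p - 24) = (p - 3)*(p + 4)*(p^2 + p - 6) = (p - 3)*(p + 3)*(p + 4)*(p - 2)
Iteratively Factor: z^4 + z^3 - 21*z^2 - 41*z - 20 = (z + 1)*(z^3 - 21*z - 20) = (z + 1)^2*(z^2 - z - 20) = (z - 5)*(z + 1)^2*(z + 4)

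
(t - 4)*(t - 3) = t^2 - 7*t + 12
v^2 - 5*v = v*(v - 5)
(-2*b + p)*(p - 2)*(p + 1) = -2*b*p^2 + 2*b*p + 4*b + p^3 - p^2 - 2*p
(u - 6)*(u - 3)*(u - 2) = u^3 - 11*u^2 + 36*u - 36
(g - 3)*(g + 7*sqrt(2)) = g^2 - 3*g + 7*sqrt(2)*g - 21*sqrt(2)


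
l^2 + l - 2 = (l - 1)*(l + 2)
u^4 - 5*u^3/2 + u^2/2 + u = u*(u - 2)*(u - 1)*(u + 1/2)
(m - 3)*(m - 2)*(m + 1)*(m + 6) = m^4 + 2*m^3 - 23*m^2 + 12*m + 36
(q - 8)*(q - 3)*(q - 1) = q^3 - 12*q^2 + 35*q - 24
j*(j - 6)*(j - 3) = j^3 - 9*j^2 + 18*j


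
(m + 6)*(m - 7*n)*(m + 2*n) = m^3 - 5*m^2*n + 6*m^2 - 14*m*n^2 - 30*m*n - 84*n^2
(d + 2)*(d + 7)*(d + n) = d^3 + d^2*n + 9*d^2 + 9*d*n + 14*d + 14*n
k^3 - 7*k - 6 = (k - 3)*(k + 1)*(k + 2)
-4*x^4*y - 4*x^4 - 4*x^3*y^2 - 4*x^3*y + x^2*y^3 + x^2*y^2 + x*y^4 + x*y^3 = (-2*x + y)*(x + y)*(2*x + y)*(x*y + x)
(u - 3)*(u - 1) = u^2 - 4*u + 3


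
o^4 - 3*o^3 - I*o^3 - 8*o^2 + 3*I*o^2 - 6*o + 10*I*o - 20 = (o - 5)*(o + 2)*(o - 2*I)*(o + I)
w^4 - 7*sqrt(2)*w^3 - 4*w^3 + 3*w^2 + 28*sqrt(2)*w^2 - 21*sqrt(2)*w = w*(w - 3)*(w - 1)*(w - 7*sqrt(2))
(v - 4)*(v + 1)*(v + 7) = v^3 + 4*v^2 - 25*v - 28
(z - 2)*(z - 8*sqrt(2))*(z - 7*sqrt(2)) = z^3 - 15*sqrt(2)*z^2 - 2*z^2 + 30*sqrt(2)*z + 112*z - 224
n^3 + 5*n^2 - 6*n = n*(n - 1)*(n + 6)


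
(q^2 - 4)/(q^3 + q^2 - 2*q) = (q - 2)/(q*(q - 1))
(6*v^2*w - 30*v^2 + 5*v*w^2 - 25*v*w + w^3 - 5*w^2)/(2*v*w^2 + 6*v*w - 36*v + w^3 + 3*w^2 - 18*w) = (3*v*w - 15*v + w^2 - 5*w)/(w^2 + 3*w - 18)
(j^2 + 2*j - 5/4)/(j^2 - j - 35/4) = (2*j - 1)/(2*j - 7)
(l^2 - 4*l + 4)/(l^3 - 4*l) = (l - 2)/(l*(l + 2))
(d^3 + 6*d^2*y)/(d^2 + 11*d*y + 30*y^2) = d^2/(d + 5*y)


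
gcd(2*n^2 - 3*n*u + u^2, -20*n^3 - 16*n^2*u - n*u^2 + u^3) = 1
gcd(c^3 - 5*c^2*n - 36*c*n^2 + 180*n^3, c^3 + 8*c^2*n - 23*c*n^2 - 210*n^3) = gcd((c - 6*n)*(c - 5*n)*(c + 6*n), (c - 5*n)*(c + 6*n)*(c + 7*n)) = c^2 + c*n - 30*n^2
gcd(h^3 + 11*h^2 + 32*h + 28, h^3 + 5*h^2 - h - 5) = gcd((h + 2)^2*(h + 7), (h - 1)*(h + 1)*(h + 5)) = 1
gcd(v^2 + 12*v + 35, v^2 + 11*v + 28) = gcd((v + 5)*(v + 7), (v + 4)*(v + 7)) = v + 7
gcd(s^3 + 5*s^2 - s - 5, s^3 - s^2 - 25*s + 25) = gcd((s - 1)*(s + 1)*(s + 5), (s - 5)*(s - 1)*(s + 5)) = s^2 + 4*s - 5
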